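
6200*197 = 1221400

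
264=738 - 474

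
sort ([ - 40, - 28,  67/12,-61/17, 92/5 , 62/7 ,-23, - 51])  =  [ - 51,-40, - 28, - 23, -61/17, 67/12,62/7, 92/5]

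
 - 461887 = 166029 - 627916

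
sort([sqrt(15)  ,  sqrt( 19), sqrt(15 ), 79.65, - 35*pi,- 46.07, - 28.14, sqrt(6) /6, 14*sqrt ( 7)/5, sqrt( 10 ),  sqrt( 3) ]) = [-35 * pi,  -  46.07, - 28.14, sqrt( 6) /6,  sqrt(3),sqrt(10 ) , sqrt( 15),  sqrt( 15), sqrt( 19 ) , 14*sqrt( 7)/5, 79.65]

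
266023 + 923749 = 1189772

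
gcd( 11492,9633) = 169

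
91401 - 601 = 90800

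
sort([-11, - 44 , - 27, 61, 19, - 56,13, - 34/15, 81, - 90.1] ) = [ - 90.1, - 56,-44,-27, - 11, - 34/15,13,19,  61,81 ]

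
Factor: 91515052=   2^2*3221^1*7103^1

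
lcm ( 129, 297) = 12771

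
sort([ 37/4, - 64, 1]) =[ - 64,1,37/4]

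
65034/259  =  251 +25/259= 251.10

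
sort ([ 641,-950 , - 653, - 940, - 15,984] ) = [  -  950, - 940,-653, - 15, 641  ,  984] 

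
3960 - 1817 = 2143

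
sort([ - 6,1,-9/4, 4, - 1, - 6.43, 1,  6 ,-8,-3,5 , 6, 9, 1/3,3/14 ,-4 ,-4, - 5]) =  [ - 8, - 6.43, - 6, - 5, - 4 ,-4,-3,  -  9/4,-1,3/14,1/3, 1 , 1,4, 5, 6, 6 , 9] 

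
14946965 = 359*41635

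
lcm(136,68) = 136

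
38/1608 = 19/804=0.02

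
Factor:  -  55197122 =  - 2^1 * 43^1*641827^1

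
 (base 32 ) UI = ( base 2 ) 1111010010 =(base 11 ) 80A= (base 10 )978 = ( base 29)14L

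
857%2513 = 857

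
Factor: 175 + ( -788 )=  - 613^1=-613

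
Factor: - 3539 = -3539^1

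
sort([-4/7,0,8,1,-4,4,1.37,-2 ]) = [ -4, - 2 , - 4/7 , 0, 1 , 1.37,4,8]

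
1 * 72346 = 72346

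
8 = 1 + 7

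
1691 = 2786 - 1095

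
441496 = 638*692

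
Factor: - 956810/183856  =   - 2^( - 3)*5^1*163^1*587^1*11491^(-1) = -  478405/91928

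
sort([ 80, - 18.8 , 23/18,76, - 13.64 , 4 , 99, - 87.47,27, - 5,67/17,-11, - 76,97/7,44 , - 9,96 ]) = [ - 87.47, - 76, - 18.8,-13.64,-11, - 9,-5,23/18,67/17,4,97/7,27, 44, 76,80,  96,  99 ] 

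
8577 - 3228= 5349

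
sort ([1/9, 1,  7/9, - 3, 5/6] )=[ - 3, 1/9,7/9, 5/6,  1 ] 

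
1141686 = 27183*42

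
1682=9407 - 7725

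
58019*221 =12822199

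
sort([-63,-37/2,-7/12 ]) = [-63,-37/2, -7/12] 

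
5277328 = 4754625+522703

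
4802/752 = 2401/376=6.39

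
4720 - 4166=554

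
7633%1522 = 23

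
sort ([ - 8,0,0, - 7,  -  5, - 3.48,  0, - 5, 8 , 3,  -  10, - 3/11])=[- 10,  -  8,-7, - 5,-5, -3.48, - 3/11, 0,0,  0, 3, 8]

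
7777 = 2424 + 5353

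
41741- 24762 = 16979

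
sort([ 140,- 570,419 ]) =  [-570,140,419]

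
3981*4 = 15924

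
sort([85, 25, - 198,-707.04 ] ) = [- 707.04, - 198,  25, 85]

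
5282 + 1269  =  6551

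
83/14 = 5 + 13/14 = 5.93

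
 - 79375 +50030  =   - 29345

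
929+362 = 1291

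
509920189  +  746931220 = 1256851409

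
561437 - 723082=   -  161645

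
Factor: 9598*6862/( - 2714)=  - 32930738/1357 = - 2^1*23^ (-1) *47^1* 59^(-1) *73^1*4799^1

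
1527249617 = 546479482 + 980770135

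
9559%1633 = 1394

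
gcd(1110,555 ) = 555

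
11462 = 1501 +9961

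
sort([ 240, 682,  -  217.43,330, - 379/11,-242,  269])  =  [-242,-217.43,-379/11, 240, 269, 330, 682]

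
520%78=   52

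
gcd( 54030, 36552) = 6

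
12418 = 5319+7099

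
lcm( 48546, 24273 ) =48546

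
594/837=22/31 =0.71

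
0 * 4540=0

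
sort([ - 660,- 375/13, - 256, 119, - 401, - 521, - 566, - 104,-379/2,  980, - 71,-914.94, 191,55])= [ - 914.94,-660, - 566,  -  521 , - 401, - 256, -379/2, - 104 ,  -  71, - 375/13,55,119,191, 980 ] 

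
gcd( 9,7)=1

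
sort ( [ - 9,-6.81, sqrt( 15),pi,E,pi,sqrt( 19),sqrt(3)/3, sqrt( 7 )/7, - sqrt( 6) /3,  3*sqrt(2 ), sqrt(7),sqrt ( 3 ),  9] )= [- 9,-6.81,  -  sqrt (6)/3,sqrt( 7)/7,  sqrt(3)/3,sqrt( 3 ) , sqrt( 7 ),E,pi,pi,sqrt( 15),3*sqrt (2),sqrt(19),9] 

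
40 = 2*20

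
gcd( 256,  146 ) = 2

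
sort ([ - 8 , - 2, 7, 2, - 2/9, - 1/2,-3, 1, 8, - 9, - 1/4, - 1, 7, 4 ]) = [ - 9,-8 , - 3,-2, - 1, - 1/2, -1/4, - 2/9,1, 2,4,7,7  ,  8 ]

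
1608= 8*201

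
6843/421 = 16 + 107/421 = 16.25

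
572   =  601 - 29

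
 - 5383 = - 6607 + 1224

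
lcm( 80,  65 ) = 1040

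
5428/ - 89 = - 61 + 1/89 = - 60.99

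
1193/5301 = 1193/5301 = 0.23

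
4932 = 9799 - 4867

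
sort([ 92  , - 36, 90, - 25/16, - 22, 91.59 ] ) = [ - 36, - 22, - 25/16,90,91.59,92 ]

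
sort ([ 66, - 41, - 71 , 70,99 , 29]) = [ - 71, - 41,29, 66, 70, 99]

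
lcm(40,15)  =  120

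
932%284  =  80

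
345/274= 1  +  71/274=1.26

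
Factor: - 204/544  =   - 3/8 = - 2^( - 3) *3^1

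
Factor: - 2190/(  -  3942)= 5/9= 3^( - 2) * 5^1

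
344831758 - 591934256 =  - 247102498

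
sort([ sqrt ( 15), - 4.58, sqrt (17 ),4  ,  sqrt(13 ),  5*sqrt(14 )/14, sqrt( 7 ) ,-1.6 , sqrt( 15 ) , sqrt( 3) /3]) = [- 4.58,  -  1.6,sqrt(3 )/3,5*sqrt(14 )/14, sqrt ( 7 ),sqrt (13), sqrt(15 ),sqrt( 15 ),4 , sqrt( 17)]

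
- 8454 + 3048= - 5406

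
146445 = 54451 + 91994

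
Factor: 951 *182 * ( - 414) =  - 2^2*3^3*7^1*13^1 *23^1*317^1= -  71655948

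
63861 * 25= 1596525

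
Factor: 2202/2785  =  2^1*3^1 * 5^( - 1 )*367^1*557^( - 1)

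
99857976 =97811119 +2046857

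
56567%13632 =2039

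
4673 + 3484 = 8157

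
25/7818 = 25/7818= 0.00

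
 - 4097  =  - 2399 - 1698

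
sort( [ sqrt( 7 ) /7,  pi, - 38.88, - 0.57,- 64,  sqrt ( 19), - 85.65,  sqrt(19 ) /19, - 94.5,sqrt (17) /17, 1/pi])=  [ - 94.5,  -  85.65, - 64, - 38.88,- 0.57,sqrt(19)/19,  sqrt( 17 )/17,  1/pi,sqrt( 7) /7,pi, sqrt( 19)]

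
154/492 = 77/246 = 0.31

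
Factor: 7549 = 7549^1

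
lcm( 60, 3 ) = 60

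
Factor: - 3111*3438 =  - 2^1*3^3*17^1*61^1 * 191^1 = - 10695618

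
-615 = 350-965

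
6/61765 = 6/61765 = 0.00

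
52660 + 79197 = 131857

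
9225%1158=1119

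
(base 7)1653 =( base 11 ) 564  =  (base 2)1010100011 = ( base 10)675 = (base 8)1243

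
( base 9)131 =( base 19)5E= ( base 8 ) 155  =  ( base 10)109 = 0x6D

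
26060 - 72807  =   - 46747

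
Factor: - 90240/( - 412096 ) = 30/137 = 2^1*3^1*5^1 *137^( - 1)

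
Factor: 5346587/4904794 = 2^ ( - 1) * 37^(  -  1)*53^1*79^(- 1 )*281^1 * 359^1*839^ ( - 1)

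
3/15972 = 1/5324 = 0.00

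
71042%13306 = 4512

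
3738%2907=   831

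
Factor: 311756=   2^2*59^1*1321^1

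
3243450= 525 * 6178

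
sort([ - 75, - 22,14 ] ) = [-75, - 22, 14]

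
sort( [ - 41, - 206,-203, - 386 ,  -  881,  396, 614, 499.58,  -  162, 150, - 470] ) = [ - 881, - 470, - 386, - 206, - 203, - 162, - 41, 150,  396, 499.58, 614]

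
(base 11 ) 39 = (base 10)42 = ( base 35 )17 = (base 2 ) 101010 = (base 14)30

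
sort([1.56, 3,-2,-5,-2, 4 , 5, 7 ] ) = [ - 5, -2, - 2, 1.56, 3,4, 5, 7]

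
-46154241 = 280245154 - 326399395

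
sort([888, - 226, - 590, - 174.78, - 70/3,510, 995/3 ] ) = [ - 590, - 226, - 174.78,  -  70/3,995/3,  510,888 ]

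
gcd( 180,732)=12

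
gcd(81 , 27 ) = 27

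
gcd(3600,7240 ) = 40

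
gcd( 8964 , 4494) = 6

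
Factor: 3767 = 3767^1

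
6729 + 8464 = 15193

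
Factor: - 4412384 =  - 2^5*17^1 *8111^1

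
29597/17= 1741 = 1741.00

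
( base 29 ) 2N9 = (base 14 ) c06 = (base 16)936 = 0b100100110110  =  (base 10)2358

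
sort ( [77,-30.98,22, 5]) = [ - 30.98, 5, 22,77]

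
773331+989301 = 1762632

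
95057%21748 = 8065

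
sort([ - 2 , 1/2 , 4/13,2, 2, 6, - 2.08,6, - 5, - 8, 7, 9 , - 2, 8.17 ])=[ - 8 , - 5,-2.08,-2, - 2,  4/13,  1/2, 2, 2, 6, 6,7,8.17,9 ] 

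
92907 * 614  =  57044898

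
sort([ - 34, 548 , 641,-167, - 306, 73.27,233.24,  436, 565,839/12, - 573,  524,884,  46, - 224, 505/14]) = [  -  573, -306,-224,-167,-34,505/14,46, 839/12, 73.27,233.24,436  ,  524,548, 565, 641,  884]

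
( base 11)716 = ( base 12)600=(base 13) 516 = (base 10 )864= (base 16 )360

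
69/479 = 69/479  =  0.14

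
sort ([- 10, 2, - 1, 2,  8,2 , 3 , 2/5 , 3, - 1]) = [ - 10, - 1, - 1, 2/5, 2, 2, 2, 3,3,  8]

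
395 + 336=731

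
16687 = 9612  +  7075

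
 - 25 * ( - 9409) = 235225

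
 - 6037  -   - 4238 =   -  1799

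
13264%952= 888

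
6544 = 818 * 8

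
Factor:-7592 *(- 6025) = 45741800 = 2^3*5^2*13^1 * 73^1*241^1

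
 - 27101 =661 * ( - 41)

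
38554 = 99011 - 60457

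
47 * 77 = 3619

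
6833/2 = 3416 + 1/2 = 3416.50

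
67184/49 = 1371 + 5/49  =  1371.10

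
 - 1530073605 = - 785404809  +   - 744668796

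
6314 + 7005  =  13319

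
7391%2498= 2395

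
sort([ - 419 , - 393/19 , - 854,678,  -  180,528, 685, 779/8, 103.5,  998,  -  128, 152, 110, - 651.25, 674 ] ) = [-854, - 651.25, - 419, - 180, - 128 , - 393/19, 779/8,103.5, 110 , 152, 528, 674, 678,685,998]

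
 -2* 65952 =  - 131904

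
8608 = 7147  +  1461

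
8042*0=0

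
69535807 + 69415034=138950841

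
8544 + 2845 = 11389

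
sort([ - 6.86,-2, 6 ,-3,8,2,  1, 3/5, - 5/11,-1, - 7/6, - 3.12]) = [ - 6.86,  -  3.12, - 3, - 2,-7/6, -1,-5/11, 3/5, 1,2,6,8]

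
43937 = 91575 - 47638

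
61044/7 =61044/7 = 8720.57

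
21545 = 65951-44406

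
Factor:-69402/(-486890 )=129/905 =3^1 *5^( - 1 )*43^1*181^(  -  1)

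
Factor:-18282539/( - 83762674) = 2^( - 1)*11^1*23^1*127^1*569^1*41881337^(- 1 )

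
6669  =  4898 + 1771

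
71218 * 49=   3489682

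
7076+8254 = 15330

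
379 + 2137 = 2516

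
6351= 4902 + 1449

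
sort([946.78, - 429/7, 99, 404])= [ - 429/7, 99, 404, 946.78]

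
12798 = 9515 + 3283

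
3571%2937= 634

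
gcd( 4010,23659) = 401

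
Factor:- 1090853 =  - 919^1 * 1187^1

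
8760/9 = 2920/3  =  973.33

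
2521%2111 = 410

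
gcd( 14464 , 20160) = 64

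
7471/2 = 7471/2= 3735.50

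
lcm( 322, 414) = 2898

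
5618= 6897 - 1279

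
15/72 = 5/24 = 0.21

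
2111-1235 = 876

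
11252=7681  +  3571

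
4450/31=4450/31= 143.55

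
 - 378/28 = -14+1/2 = -13.50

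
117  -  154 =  - 37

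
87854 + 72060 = 159914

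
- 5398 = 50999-56397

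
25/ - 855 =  - 1 + 166/171 = - 0.03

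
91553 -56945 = 34608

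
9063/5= 9063/5=1812.60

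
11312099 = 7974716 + 3337383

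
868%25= 18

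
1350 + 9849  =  11199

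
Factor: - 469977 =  - 3^1*156659^1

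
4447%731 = 61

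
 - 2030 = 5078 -7108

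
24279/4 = 6069+3/4 = 6069.75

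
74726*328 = 24510128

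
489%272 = 217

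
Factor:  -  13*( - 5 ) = 5^1*13^1 =65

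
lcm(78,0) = 0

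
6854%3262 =330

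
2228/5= 445  +  3/5=445.60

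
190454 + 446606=637060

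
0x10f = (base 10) 271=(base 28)9J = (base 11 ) 227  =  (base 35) 7q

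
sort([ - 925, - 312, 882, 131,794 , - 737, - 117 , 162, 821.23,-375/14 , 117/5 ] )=[-925, - 737, - 312, - 117, - 375/14,  117/5, 131,162, 794,821.23,882]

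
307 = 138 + 169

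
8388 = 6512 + 1876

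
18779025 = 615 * 30535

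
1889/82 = 1889/82 = 23.04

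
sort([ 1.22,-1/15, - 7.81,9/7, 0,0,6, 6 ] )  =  [ - 7.81, - 1/15,0 , 0,1.22,9/7,6, 6 ]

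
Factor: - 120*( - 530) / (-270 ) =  - 2^3*3^ ( - 2)*5^1*53^1 = -2120/9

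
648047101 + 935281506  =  1583328607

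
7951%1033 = 720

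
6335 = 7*905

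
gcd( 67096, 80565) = 1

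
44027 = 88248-44221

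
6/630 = 1/105 = 0.01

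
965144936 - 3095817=962049119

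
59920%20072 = 19776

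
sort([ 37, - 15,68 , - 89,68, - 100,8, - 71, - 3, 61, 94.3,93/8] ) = [ - 100, - 89, - 71, - 15, -3, 8, 93/8, 37,  61, 68, 68, 94.3]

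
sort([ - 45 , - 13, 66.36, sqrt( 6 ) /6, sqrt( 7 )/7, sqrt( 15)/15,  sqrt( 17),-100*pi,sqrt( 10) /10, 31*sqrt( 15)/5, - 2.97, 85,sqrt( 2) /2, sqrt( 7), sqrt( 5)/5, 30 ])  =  [ - 100*pi,  -  45, - 13, - 2.97,sqrt( 15)/15, sqrt(10) /10, sqrt( 7) /7 , sqrt( 6)/6, sqrt( 5)/5, sqrt( 2)/2, sqrt(7),sqrt( 17), 31*sqrt ( 15 )/5, 30, 66.36, 85 ]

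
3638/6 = 606 + 1/3 = 606.33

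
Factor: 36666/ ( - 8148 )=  - 2^( - 1)*3^2 = -  9/2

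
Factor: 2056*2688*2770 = 2^11*3^1*5^1 * 7^1 * 257^1*277^1=15308482560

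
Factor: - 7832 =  - 2^3*11^1 * 89^1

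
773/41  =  773/41  =  18.85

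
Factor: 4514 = 2^1 *37^1*61^1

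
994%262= 208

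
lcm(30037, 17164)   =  120148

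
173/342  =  173/342 = 0.51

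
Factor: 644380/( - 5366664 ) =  - 161095/1341666  =  - 2^( - 1 )*3^(-2 )*5^1* 11^1*19^( - 1 )*29^1*101^1* 3923^( - 1 ) 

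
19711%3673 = 1346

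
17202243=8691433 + 8510810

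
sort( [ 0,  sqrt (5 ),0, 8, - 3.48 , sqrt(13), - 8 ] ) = [- 8, - 3.48, 0, 0,sqrt( 5 ),sqrt( 13 ),8]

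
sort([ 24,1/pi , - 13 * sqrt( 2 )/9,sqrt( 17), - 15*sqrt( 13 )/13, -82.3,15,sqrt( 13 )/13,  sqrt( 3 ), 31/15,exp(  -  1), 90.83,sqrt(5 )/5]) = [ - 82.3, - 15*sqrt( 13 ) /13, - 13 *sqrt( 2 )/9, sqrt( 13 ) /13,1/pi,exp( - 1),sqrt ( 5 )/5 , sqrt (3 ),31/15, sqrt(17 ), 15,24,90.83]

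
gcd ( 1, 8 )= 1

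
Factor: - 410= - 2^1*5^1*41^1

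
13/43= 13/43 = 0.30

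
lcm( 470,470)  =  470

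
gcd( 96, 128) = 32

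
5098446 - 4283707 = 814739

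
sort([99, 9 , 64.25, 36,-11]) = [  -  11, 9, 36,64.25, 99]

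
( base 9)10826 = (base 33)6l6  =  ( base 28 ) 969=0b1110001000001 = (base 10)7233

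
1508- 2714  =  -1206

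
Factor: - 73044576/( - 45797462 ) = 2^4*3^2 *11^1*23^( - 1 )* 199^(- 1)*5003^( - 1)*23057^1=   36522288/22898731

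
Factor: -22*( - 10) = 220 = 2^2*5^1*11^1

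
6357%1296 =1173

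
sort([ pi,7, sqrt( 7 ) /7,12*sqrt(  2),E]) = [ sqrt( 7)/7,E, pi,7,12 * sqrt(2 )]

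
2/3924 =1/1962 = 0.00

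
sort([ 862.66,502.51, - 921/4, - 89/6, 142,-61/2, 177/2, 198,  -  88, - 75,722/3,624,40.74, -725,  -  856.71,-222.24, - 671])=[-856.71, - 725, - 671, - 921/4, - 222.24, - 88, - 75, - 61/2, - 89/6,  40.74,177/2, 142,198,722/3, 502.51,624,862.66]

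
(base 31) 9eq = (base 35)7f9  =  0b10001110010101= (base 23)H51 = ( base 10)9109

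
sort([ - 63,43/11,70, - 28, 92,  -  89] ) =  [ - 89, - 63, - 28, 43/11,70, 92]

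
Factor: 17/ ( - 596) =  - 2^( - 2)*17^1*  149^(- 1)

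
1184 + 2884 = 4068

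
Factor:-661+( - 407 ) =  -  1068 = - 2^2*3^1 * 89^1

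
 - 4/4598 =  - 1  +  2297/2299 = -0.00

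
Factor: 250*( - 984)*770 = -2^5*3^1*5^4* 7^1* 11^1*41^1 = - 189420000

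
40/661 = 40/661 = 0.06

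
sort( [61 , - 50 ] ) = [ -50,61] 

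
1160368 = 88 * 13186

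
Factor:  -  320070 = - 2^1 *3^1 *5^1*47^1 *227^1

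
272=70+202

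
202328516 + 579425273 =781753789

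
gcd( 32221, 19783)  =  1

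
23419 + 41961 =65380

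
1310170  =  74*17705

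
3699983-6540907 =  - 2840924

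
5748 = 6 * 958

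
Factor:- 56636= - 2^2*14159^1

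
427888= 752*569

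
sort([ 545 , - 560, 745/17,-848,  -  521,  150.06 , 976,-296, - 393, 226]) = [ - 848, -560, - 521, - 393, - 296, 745/17,150.06, 226,545,976 ] 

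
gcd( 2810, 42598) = 2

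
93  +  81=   174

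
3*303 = 909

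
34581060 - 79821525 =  - 45240465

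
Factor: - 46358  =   - 2^1*13^1*1783^1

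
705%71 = 66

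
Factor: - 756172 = -2^2*189043^1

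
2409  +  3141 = 5550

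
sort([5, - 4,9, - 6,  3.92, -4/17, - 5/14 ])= [ - 6, - 4, - 5/14, - 4/17 , 3.92,  5,9 ] 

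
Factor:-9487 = -53^1*179^1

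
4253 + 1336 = 5589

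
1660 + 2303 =3963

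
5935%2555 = 825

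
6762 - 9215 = -2453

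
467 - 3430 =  - 2963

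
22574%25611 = 22574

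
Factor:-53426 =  - 2^1*26713^1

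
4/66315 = 4/66315 = 0.00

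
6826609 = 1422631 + 5403978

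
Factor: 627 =3^1*11^1*19^1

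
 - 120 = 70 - 190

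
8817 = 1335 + 7482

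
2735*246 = 672810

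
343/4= 343/4 = 85.75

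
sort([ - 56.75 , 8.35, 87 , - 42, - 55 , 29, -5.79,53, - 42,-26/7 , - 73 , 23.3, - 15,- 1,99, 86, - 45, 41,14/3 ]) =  [ - 73, - 56.75,- 55,-45, - 42, - 42, - 15, - 5.79,  -  26/7,-1, 14/3, 8.35 , 23.3, 29, 41,53, 86, 87, 99 ]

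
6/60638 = 3/30319 = 0.00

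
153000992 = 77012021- - 75988971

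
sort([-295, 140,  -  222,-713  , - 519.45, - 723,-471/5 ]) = [  -  723, - 713,-519.45,-295, - 222,-471/5,140 ]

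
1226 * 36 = 44136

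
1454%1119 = 335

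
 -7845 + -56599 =-64444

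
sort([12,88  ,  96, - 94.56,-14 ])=[-94.56,  -  14,12,88, 96 ]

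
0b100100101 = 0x125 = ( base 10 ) 293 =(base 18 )G5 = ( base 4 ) 10211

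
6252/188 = 33 + 12/47= 33.26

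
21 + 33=54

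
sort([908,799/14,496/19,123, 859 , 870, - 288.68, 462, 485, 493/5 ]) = [ - 288.68 , 496/19,799/14,493/5 , 123, 462 , 485, 859,  870,908] 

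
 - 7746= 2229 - 9975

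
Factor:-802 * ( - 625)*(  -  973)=  -  2^1*5^4*7^1*139^1*401^1 = - 487716250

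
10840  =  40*271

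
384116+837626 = 1221742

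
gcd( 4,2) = 2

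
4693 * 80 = 375440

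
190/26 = 95/13 = 7.31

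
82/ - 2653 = -82/2653 = - 0.03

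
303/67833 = 101/22611 = 0.00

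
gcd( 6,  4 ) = 2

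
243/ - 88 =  - 3+21/88 = -2.76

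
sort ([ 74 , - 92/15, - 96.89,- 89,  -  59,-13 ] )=[  -  96.89,-89, - 59, - 13,- 92/15,74]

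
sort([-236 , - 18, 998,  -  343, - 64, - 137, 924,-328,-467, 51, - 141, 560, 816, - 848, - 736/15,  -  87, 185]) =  [ - 848,  -  467,  -  343, - 328, - 236,  -  141,- 137,-87,-64, - 736/15,-18, 51, 185 , 560,816,924, 998]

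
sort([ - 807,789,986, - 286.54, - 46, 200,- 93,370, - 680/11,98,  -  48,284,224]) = [ - 807, - 286.54, -93  , - 680/11,-48, - 46, 98, 200,224,284, 370,789,  986]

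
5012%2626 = 2386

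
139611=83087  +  56524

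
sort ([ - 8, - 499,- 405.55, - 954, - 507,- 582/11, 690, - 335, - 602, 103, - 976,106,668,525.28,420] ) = [- 976, - 954, -602, - 507,-499 , - 405.55, - 335, - 582/11,-8,103, 106, 420,525.28,  668,690]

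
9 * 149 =1341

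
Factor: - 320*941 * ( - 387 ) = 116533440 =2^6*3^2 * 5^1*43^1*941^1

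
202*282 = 56964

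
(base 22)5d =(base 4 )1323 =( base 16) 7b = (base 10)123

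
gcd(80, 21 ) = 1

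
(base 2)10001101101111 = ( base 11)68a7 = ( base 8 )21557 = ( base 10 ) 9071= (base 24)fhn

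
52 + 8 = 60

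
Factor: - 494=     -  2^1*13^1*19^1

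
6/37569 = 2/12523 = 0.00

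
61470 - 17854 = 43616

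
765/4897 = 765/4897= 0.16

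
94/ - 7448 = -47/3724 = - 0.01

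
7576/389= 19 + 185/389 = 19.48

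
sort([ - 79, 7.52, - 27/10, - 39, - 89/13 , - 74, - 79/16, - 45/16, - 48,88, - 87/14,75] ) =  [-79, - 74, - 48, - 39,  -  89/13,  -  87/14,-79/16, - 45/16, - 27/10, 7.52, 75,88 ] 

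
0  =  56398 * 0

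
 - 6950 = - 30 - 6920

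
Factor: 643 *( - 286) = - 2^1*11^1 * 13^1*643^1 = - 183898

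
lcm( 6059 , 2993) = 248419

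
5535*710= 3929850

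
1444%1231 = 213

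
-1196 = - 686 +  - 510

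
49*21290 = 1043210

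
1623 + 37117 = 38740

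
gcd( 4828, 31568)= 4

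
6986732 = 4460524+2526208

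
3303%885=648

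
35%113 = 35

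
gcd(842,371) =1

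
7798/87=7798/87  =  89.63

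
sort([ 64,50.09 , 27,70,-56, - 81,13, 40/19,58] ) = [-81, - 56,40/19,  13, 27,50.09,58,64, 70 ]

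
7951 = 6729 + 1222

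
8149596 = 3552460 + 4597136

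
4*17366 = 69464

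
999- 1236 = -237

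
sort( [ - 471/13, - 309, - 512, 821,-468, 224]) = [ - 512,  -  468 , - 309, - 471/13,224, 821] 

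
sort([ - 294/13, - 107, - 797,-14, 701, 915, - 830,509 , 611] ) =[  -  830,-797,- 107, - 294/13,-14,509, 611,701,915] 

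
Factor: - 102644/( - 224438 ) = 2^1*67^1*293^( - 1) = 134/293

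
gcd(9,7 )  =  1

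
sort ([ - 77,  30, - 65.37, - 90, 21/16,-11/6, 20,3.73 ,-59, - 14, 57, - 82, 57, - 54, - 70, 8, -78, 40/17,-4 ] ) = [ - 90, - 82,-78, - 77, - 70, -65.37,-59, - 54,-14, - 4, - 11/6 , 21/16,40/17,  3.73, 8, 20 , 30,57 , 57 ]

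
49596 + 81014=130610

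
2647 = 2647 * 1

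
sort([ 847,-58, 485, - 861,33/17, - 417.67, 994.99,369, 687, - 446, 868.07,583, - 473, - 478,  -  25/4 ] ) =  [ - 861, - 478, - 473,  -  446, - 417.67,  -  58, - 25/4,  33/17,369, 485, 583, 687,  847, 868.07, 994.99]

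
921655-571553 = 350102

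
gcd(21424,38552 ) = 8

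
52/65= 4/5 = 0.80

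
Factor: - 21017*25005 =  -  525530085 = -3^1 * 5^1 * 1667^1*21017^1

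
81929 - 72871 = 9058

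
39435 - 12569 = 26866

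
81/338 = 81/338=0.24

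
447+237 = 684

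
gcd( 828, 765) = 9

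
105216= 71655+33561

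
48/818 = 24/409 = 0.06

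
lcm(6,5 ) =30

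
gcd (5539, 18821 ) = 29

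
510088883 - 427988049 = 82100834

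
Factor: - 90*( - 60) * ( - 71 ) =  - 2^3 * 3^3*5^2 * 71^1 = - 383400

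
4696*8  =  37568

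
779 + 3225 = 4004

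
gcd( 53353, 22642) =1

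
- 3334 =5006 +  - 8340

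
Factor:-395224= - 2^3*127^1*389^1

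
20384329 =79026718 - 58642389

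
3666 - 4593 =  - 927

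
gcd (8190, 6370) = 910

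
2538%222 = 96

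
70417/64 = 70417/64 = 1100.27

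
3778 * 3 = 11334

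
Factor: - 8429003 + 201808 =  - 5^1*1645439^1 = -8227195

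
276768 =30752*9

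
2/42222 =1/21111 = 0.00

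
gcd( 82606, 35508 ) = 2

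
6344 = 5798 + 546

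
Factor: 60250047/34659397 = 3^1*11^1*13^1*103^ ( - 1)  *  140443^1*336499^(-1)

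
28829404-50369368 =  - 21539964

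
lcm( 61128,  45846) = 183384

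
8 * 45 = 360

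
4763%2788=1975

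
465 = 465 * 1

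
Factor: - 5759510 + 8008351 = 2248841 = 7^1*311^1*1033^1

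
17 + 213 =230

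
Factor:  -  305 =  - 5^1*61^1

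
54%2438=54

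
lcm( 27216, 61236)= 244944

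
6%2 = 0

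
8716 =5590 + 3126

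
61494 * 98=6026412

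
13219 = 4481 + 8738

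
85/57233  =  85/57233=0.00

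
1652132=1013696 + 638436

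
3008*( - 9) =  - 27072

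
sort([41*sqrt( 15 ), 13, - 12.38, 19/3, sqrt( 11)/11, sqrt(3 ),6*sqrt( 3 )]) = [ - 12.38,sqrt( 11 ) /11, sqrt( 3),19/3, 6*sqrt( 3 ), 13, 41*sqrt(15 )]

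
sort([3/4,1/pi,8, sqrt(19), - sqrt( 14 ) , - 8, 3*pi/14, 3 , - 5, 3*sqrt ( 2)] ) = [ - 8, - 5, - sqrt( 14 ), 1/pi, 3*pi/14,3/4, 3, 3* sqrt( 2), sqrt( 19),8 ] 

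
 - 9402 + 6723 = -2679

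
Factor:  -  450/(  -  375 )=2^1*3^1*5^( - 1) = 6/5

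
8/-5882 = -1 + 2937/2941 =- 0.00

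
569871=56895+512976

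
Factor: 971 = 971^1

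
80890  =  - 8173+89063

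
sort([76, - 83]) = [ - 83,  76] 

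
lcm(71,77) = 5467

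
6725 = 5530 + 1195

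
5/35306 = 5/35306  =  0.00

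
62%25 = 12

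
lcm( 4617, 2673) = 50787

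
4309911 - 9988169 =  - 5678258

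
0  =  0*995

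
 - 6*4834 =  - 29004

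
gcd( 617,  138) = 1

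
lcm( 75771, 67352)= 606168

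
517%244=29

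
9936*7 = 69552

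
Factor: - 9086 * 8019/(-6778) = 36430317/3389 = 3^6*7^1  *11^2*59^1 * 3389^( - 1)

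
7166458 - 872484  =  6293974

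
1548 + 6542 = 8090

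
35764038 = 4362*8199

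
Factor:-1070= - 2^1*5^1*107^1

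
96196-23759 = 72437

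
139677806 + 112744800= 252422606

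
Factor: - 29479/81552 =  - 2^( - 4 )*3^(-1 )*41^1*  719^1*1699^( - 1) 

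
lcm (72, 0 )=0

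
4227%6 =3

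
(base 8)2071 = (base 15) 4C1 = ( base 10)1081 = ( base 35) uv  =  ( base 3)1111001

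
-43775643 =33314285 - 77089928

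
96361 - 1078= 95283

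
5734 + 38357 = 44091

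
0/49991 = 0 = 0.00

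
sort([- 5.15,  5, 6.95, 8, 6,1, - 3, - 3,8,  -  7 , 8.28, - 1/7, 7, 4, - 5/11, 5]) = [ - 7, - 5.15, - 3, - 3, - 5/11, - 1/7, 1, 4 , 5, 5,6, 6.95, 7, 8, 8, 8.28 ]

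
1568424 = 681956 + 886468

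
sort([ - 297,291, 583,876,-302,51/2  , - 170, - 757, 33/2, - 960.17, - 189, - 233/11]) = [ - 960.17, - 757, - 302, - 297, - 189,-170, - 233/11, 33/2,51/2,291, 583,876 ] 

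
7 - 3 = 4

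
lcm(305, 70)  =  4270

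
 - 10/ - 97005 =2/19401 = 0.00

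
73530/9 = 8170 = 8170.00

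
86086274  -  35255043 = 50831231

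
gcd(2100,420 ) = 420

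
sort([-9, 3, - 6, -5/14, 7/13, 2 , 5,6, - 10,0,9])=[-10,-9,- 6, - 5/14, 0, 7/13,2, 3,5,  6, 9]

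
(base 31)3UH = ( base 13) 1988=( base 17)d45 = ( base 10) 3830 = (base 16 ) EF6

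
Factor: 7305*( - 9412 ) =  - 68754660 = -2^2 * 3^1 * 5^1*13^1*181^1*487^1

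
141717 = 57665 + 84052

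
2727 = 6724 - 3997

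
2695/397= 2695/397 = 6.79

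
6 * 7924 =47544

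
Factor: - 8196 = - 2^2*3^1*683^1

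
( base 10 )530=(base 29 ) I8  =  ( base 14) 29c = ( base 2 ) 1000010010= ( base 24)m2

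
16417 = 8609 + 7808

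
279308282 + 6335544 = 285643826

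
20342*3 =61026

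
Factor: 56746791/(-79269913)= - 3^3*2101733^1*79269913^( - 1 ) 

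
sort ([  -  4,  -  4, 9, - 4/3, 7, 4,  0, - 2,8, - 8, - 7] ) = [ - 8 , - 7,-4, - 4, - 2, - 4/3,0, 4, 7, 8 , 9]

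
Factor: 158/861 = 2^1*3^( -1)*7^( - 1)*41^ ( - 1)*79^1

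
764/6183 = 764/6183=0.12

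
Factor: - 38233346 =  - 2^1*173^1*110501^1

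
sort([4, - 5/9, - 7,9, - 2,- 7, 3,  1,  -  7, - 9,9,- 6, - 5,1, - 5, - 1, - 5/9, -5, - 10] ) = [ - 10, - 9, - 7, - 7,-7 , - 6,-5, - 5, - 5, -2, - 1, -5/9, - 5/9,1,1, 3 , 4, 9, 9] 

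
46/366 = 23/183 = 0.13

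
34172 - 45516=-11344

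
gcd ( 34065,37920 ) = 15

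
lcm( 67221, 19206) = 134442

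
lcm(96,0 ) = 0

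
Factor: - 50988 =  - 2^2*3^1 * 7^1*607^1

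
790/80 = 79/8 = 9.88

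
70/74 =35/37= 0.95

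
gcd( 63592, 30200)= 8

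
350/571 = 350/571 = 0.61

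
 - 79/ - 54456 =79/54456 =0.00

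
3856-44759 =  - 40903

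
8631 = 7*1233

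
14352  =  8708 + 5644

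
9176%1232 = 552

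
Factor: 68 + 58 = 126 = 2^1*3^2*7^1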